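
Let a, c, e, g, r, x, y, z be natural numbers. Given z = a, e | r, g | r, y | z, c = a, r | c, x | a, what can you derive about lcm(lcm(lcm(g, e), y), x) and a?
lcm(lcm(lcm(g, e), y), x) | a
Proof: g | r and e | r, thus lcm(g, e) | r. c = a and r | c, thus r | a. lcm(g, e) | r, so lcm(g, e) | a. From z = a and y | z, y | a. Since lcm(g, e) | a, lcm(lcm(g, e), y) | a. Since x | a, lcm(lcm(lcm(g, e), y), x) | a.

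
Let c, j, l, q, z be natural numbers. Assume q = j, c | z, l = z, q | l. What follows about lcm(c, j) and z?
lcm(c, j) | z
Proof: l = z and q | l, thus q | z. Since q = j, j | z. c | z, so lcm(c, j) | z.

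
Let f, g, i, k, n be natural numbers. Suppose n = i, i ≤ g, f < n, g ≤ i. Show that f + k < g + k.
i ≤ g and g ≤ i, thus i = g. Since n = i, n = g. Since f < n, f < g. Then f + k < g + k.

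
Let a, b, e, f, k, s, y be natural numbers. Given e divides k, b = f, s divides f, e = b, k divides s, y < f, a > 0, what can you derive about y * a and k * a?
y * a < k * a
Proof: Because e = b and b = f, e = f. e divides k, so f divides k. k divides s and s divides f, thus k divides f. f divides k, so f = k. Since y < f, y < k. Combined with a > 0, by multiplying by a positive, y * a < k * a.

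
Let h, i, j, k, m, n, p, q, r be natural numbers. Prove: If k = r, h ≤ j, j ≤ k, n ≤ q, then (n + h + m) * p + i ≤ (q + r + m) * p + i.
h ≤ j and j ≤ k, hence h ≤ k. From k = r, h ≤ r. Then h + m ≤ r + m. n ≤ q, so n + h + m ≤ q + r + m. Then (n + h + m) * p ≤ (q + r + m) * p. Then (n + h + m) * p + i ≤ (q + r + m) * p + i.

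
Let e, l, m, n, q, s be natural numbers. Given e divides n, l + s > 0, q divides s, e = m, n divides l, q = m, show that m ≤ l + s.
From e divides n and n divides l, e divides l. e = m, so m divides l. Because q = m and q divides s, m divides s. Since m divides l, m divides l + s. From l + s > 0, m ≤ l + s.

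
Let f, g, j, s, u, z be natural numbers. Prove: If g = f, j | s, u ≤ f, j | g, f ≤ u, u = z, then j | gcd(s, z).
f ≤ u and u ≤ f, therefore f = u. g = f, so g = u. Since u = z, g = z. j | g, so j | z. j | s, so j | gcd(s, z).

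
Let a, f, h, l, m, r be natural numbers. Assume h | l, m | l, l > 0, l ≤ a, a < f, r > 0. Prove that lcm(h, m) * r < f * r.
h | l and m | l, so lcm(h, m) | l. Because l > 0, lcm(h, m) ≤ l. Because l ≤ a and a < f, l < f. Since lcm(h, m) ≤ l, lcm(h, m) < f. Since r > 0, lcm(h, m) * r < f * r.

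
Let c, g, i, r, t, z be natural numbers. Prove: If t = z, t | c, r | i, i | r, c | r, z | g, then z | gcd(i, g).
t = z and t | c, therefore z | c. r | i and i | r, therefore r = i. From c | r, c | i. From z | c, z | i. Since z | g, z | gcd(i, g).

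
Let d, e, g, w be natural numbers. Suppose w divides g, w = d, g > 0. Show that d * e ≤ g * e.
w divides g and g > 0, so w ≤ g. w = d, so d ≤ g. By multiplying by a non-negative, d * e ≤ g * e.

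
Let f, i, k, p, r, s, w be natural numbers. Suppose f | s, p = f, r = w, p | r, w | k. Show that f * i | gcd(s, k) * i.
r = w and p | r, so p | w. Since p = f, f | w. Since w | k, f | k. f | s, so f | gcd(s, k). Then f * i | gcd(s, k) * i.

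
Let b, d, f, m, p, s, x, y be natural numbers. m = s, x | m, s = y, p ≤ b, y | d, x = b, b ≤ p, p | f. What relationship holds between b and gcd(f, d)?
b | gcd(f, d)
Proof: Since p ≤ b and b ≤ p, p = b. Since p | f, b | f. From m = s and x | m, x | s. s = y, so x | y. Since x = b, b | y. From y | d, b | d. b | f, so b | gcd(f, d).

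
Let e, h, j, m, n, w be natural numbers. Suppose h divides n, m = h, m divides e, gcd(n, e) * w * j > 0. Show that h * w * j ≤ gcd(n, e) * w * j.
m = h and m divides e, so h divides e. Since h divides n, h divides gcd(n, e). Then h * w divides gcd(n, e) * w. Then h * w * j divides gcd(n, e) * w * j. Since gcd(n, e) * w * j > 0, h * w * j ≤ gcd(n, e) * w * j.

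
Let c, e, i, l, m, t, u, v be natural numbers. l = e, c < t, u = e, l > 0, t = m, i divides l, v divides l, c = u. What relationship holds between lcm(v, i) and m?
lcm(v, i) < m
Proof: v divides l and i divides l, therefore lcm(v, i) divides l. Because l > 0, lcm(v, i) ≤ l. Since l = e, lcm(v, i) ≤ e. c = u and u = e, so c = e. c < t, so e < t. Since t = m, e < m. Since lcm(v, i) ≤ e, lcm(v, i) < m.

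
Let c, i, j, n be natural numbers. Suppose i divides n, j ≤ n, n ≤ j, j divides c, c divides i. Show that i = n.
Because j ≤ n and n ≤ j, j = n. From j divides c and c divides i, j divides i. Since j = n, n divides i. Since i divides n, i = n.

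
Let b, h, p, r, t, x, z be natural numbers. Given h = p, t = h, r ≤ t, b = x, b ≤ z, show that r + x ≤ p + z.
t = h and r ≤ t, therefore r ≤ h. h = p, so r ≤ p. b = x and b ≤ z, therefore x ≤ z. Since r ≤ p, r + x ≤ p + z.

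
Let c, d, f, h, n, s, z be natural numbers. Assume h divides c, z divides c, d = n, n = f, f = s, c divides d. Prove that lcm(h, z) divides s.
h divides c and z divides c, therefore lcm(h, z) divides c. From d = n and n = f, d = f. Since f = s, d = s. c divides d, so c divides s. From lcm(h, z) divides c, lcm(h, z) divides s.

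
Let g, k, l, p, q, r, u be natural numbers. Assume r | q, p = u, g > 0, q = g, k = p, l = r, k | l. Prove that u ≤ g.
Because k = p and p = u, k = u. l = r and k | l, so k | r. From q = g and r | q, r | g. k | r, so k | g. Since k = u, u | g. g > 0, so u ≤ g.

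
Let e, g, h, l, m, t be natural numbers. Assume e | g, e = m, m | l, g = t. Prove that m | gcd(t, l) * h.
e = m and e | g, thus m | g. g = t, so m | t. From m | l, m | gcd(t, l). Then m | gcd(t, l) * h.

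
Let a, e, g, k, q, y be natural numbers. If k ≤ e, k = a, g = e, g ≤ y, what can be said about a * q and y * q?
a * q ≤ y * q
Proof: k = a and k ≤ e, therefore a ≤ e. g = e and g ≤ y, thus e ≤ y. Since a ≤ e, a ≤ y. By multiplying by a non-negative, a * q ≤ y * q.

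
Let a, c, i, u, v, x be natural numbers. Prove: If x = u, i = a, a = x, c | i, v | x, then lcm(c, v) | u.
Since i = a and a = x, i = x. Since c | i, c | x. v | x, so lcm(c, v) | x. Since x = u, lcm(c, v) | u.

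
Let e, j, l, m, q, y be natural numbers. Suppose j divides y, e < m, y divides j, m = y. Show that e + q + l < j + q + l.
y divides j and j divides y, thus y = j. Since m = y, m = j. e < m, so e < j. Then e + q < j + q. Then e + q + l < j + q + l.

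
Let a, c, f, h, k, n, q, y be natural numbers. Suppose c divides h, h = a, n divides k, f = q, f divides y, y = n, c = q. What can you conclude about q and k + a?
q divides k + a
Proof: Because f = q and f divides y, q divides y. y = n, so q divides n. n divides k, so q divides k. h = a and c divides h, hence c divides a. c = q, so q divides a. Since q divides k, q divides k + a.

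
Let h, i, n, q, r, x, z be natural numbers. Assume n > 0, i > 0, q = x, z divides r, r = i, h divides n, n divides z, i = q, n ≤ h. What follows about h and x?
h ≤ x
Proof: Since i = q and q = x, i = x. h divides n and n > 0, so h ≤ n. n ≤ h, so n = h. Since r = i and z divides r, z divides i. Since n divides z, n divides i. i > 0, so n ≤ i. Since n = h, h ≤ i. From i = x, h ≤ x.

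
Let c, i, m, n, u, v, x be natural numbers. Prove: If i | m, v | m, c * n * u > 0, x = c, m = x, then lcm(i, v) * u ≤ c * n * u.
Because i | m and v | m, lcm(i, v) | m. Since m = x, lcm(i, v) | x. Since x = c, lcm(i, v) | c. Then lcm(i, v) | c * n. Then lcm(i, v) * u | c * n * u. Since c * n * u > 0, lcm(i, v) * u ≤ c * n * u.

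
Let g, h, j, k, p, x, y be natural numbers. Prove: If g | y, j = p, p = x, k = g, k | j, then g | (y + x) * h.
Because k = g and k | j, g | j. Since j = p, g | p. p = x, so g | x. g | y, so g | y + x. Then g | (y + x) * h.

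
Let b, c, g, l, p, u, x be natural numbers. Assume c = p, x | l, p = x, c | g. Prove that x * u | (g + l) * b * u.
c = p and p = x, hence c = x. c | g, so x | g. Since x | l, x | g + l. Then x | (g + l) * b. Then x * u | (g + l) * b * u.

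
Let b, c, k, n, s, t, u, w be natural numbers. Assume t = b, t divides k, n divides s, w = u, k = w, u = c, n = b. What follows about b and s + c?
b divides s + c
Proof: n = b and n divides s, hence b divides s. w = u and u = c, thus w = c. t = b and t divides k, so b divides k. Because k = w, b divides w. w = c, so b divides c. Because b divides s, b divides s + c.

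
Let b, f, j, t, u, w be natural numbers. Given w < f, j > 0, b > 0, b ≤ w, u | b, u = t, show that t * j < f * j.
Since u | b and b > 0, u ≤ b. b ≤ w and w < f, thus b < f. Since u ≤ b, u < f. Since u = t, t < f. Since j > 0, t * j < f * j.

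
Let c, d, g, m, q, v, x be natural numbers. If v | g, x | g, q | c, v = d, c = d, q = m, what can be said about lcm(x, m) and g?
lcm(x, m) | g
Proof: c = d and q | c, so q | d. Since q = m, m | d. v = d and v | g, so d | g. m | d, so m | g. From x | g, lcm(x, m) | g.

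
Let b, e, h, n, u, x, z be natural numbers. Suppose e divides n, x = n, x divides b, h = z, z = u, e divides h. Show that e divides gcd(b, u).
x = n and x divides b, therefore n divides b. Since e divides n, e divides b. From h = z and z = u, h = u. Since e divides h, e divides u. Since e divides b, e divides gcd(b, u).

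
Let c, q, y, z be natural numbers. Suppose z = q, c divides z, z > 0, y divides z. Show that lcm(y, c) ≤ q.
Because y divides z and c divides z, lcm(y, c) divides z. z > 0, so lcm(y, c) ≤ z. z = q, so lcm(y, c) ≤ q.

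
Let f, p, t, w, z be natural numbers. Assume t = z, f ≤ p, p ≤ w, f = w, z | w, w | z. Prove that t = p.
Since z | w and w | z, z = w. Since t = z, t = w. f = w and f ≤ p, thus w ≤ p. p ≤ w, so w = p. t = w, so t = p.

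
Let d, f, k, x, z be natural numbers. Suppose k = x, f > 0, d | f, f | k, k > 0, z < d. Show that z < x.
d | f and f > 0, therefore d ≤ f. From z < d, z < f. f | k and k > 0, so f ≤ k. z < f, so z < k. Since k = x, z < x.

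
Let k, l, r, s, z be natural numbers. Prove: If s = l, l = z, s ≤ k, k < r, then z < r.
s = l and l = z, so s = z. s ≤ k, so z ≤ k. Since k < r, z < r.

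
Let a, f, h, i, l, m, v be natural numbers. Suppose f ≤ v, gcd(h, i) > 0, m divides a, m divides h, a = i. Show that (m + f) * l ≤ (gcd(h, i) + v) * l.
From a = i and m divides a, m divides i. m divides h, so m divides gcd(h, i). Because gcd(h, i) > 0, m ≤ gcd(h, i). Since f ≤ v, m + f ≤ gcd(h, i) + v. By multiplying by a non-negative, (m + f) * l ≤ (gcd(h, i) + v) * l.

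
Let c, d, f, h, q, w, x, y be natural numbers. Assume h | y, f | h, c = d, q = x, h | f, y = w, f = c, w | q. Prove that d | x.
From f = c and c = d, f = d. h | f and f | h, therefore h = f. Because y = w and h | y, h | w. Since h = f, f | w. Because q = x and w | q, w | x. f | w, so f | x. From f = d, d | x.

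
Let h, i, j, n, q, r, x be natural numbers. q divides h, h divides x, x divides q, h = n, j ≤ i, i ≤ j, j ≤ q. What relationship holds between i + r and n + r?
i + r ≤ n + r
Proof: From h divides x and x divides q, h divides q. Since q divides h, q = h. Since h = n, q = n. j ≤ i and i ≤ j, so j = i. From j ≤ q, i ≤ q. q = n, so i ≤ n. Then i + r ≤ n + r.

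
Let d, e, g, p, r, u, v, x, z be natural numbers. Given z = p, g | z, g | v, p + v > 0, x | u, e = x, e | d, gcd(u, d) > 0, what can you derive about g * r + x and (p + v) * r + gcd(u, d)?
g * r + x ≤ (p + v) * r + gcd(u, d)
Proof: z = p and g | z, therefore g | p. Since g | v, g | p + v. Because p + v > 0, g ≤ p + v. Then g * r ≤ (p + v) * r. e = x and e | d, therefore x | d. x | u, so x | gcd(u, d). gcd(u, d) > 0, so x ≤ gcd(u, d). From g * r ≤ (p + v) * r, g * r + x ≤ (p + v) * r + gcd(u, d).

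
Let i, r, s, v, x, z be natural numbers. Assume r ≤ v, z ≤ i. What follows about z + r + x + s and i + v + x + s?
z + r + x + s ≤ i + v + x + s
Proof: r ≤ v, therefore r + x ≤ v + x. Then r + x + s ≤ v + x + s. z ≤ i, so z + r + x + s ≤ i + v + x + s.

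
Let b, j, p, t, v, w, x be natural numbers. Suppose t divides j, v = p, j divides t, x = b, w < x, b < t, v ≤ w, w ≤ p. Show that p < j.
v = p and v ≤ w, so p ≤ w. Since w ≤ p, w = p. From x = b and w < x, w < b. From t divides j and j divides t, t = j. b < t, so b < j. Since w < b, w < j. Since w = p, p < j.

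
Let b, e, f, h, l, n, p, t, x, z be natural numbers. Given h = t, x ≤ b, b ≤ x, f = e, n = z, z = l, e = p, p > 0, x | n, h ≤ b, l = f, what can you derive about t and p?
t ≤ p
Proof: From h = t and h ≤ b, t ≤ b. x ≤ b and b ≤ x, hence x = b. z = l and l = f, therefore z = f. Because f = e and e = p, f = p. Since z = f, z = p. From n = z and x | n, x | z. Since z = p, x | p. Since x = b, b | p. p > 0, so b ≤ p. Since t ≤ b, t ≤ p.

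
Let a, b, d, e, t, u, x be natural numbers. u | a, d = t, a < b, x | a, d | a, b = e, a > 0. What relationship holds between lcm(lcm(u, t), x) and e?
lcm(lcm(u, t), x) < e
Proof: d = t and d | a, therefore t | a. u | a, so lcm(u, t) | a. x | a, so lcm(lcm(u, t), x) | a. a > 0, so lcm(lcm(u, t), x) ≤ a. Since a < b, lcm(lcm(u, t), x) < b. b = e, so lcm(lcm(u, t), x) < e.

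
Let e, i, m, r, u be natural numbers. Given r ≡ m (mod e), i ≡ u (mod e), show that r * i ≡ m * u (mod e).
r ≡ m (mod e) and i ≡ u (mod e). By multiplying congruences, r * i ≡ m * u (mod e).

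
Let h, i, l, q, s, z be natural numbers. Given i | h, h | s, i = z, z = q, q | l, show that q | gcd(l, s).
i = z and z = q, so i = q. i | h and h | s, hence i | s. Because i = q, q | s. Because q | l, q | gcd(l, s).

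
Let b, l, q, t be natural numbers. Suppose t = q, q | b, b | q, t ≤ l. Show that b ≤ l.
From q | b and b | q, q = b. t = q, so t = b. t ≤ l, so b ≤ l.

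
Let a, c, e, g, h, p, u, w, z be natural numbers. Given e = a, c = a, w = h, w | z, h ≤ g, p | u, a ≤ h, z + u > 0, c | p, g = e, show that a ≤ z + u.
g = e and e = a, so g = a. h ≤ g, so h ≤ a. Since a ≤ h, h = a. Because w = h, w = a. Since w | z, a | z. c = a and c | p, hence a | p. Since p | u, a | u. a | z, so a | z + u. z + u > 0, so a ≤ z + u.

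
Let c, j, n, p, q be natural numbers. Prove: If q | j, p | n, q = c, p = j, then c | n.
Because p = j and p | n, j | n. From q | j, q | n. Since q = c, c | n.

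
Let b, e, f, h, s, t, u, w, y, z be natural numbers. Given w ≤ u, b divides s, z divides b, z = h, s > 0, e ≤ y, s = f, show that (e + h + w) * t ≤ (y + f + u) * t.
From z divides b and b divides s, z divides s. s > 0, so z ≤ s. Since z = h, h ≤ s. From s = f, h ≤ f. From e ≤ y, e + h ≤ y + f. Since w ≤ u, e + h + w ≤ y + f + u. By multiplying by a non-negative, (e + h + w) * t ≤ (y + f + u) * t.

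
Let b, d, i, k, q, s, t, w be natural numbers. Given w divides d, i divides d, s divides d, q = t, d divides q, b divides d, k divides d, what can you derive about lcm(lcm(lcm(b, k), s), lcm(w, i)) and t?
lcm(lcm(lcm(b, k), s), lcm(w, i)) divides t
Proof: b divides d and k divides d, therefore lcm(b, k) divides d. Because s divides d, lcm(lcm(b, k), s) divides d. w divides d and i divides d, therefore lcm(w, i) divides d. Since lcm(lcm(b, k), s) divides d, lcm(lcm(lcm(b, k), s), lcm(w, i)) divides d. Since q = t and d divides q, d divides t. Since lcm(lcm(lcm(b, k), s), lcm(w, i)) divides d, lcm(lcm(lcm(b, k), s), lcm(w, i)) divides t.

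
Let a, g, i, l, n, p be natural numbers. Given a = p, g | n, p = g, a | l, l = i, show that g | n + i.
From a = p and p = g, a = g. l = i and a | l, hence a | i. a = g, so g | i. From g | n, g | n + i.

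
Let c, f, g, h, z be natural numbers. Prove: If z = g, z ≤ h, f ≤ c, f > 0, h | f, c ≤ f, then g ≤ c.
Since f ≤ c and c ≤ f, f = c. Because h | f and f > 0, h ≤ f. z ≤ h, so z ≤ f. From z = g, g ≤ f. Since f = c, g ≤ c.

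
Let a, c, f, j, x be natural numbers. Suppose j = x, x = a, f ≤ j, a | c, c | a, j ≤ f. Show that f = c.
Since f ≤ j and j ≤ f, f = j. Since j = x, f = x. Since x = a, f = a. From a | c and c | a, a = c. From f = a, f = c.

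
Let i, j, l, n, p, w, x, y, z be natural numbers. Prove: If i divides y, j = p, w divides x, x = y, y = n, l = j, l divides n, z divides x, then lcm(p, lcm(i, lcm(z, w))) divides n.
l = j and j = p, so l = p. From l divides n, p divides n. z divides x and w divides x, thus lcm(z, w) divides x. Since x = y, lcm(z, w) divides y. i divides y, so lcm(i, lcm(z, w)) divides y. y = n, so lcm(i, lcm(z, w)) divides n. Because p divides n, lcm(p, lcm(i, lcm(z, w))) divides n.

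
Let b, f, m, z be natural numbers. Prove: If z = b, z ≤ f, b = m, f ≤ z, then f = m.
Since f ≤ z and z ≤ f, f = z. z = b, so f = b. b = m, so f = m.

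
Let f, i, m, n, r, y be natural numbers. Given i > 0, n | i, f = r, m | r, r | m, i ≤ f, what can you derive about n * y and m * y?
n * y ≤ m * y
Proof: r | m and m | r, therefore r = m. f = r, so f = m. Because n | i and i > 0, n ≤ i. Since i ≤ f, n ≤ f. Since f = m, n ≤ m. Then n * y ≤ m * y.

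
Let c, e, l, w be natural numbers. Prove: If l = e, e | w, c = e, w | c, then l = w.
Since c = e and w | c, w | e. e | w, so e = w. Since l = e, l = w.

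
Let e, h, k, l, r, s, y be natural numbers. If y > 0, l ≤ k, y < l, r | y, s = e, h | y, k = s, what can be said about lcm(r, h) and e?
lcm(r, h) < e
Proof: k = s and s = e, hence k = e. r | y and h | y, thus lcm(r, h) | y. Because y > 0, lcm(r, h) ≤ y. From y < l and l ≤ k, y < k. lcm(r, h) ≤ y, so lcm(r, h) < k. k = e, so lcm(r, h) < e.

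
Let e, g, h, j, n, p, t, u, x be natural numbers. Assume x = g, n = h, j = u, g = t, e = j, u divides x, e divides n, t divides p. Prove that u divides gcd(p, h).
Since x = g and g = t, x = t. Since u divides x, u divides t. t divides p, so u divides p. e = j and e divides n, so j divides n. j = u, so u divides n. n = h, so u divides h. Since u divides p, u divides gcd(p, h).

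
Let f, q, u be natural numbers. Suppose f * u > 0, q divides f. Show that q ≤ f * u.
q divides f, hence q divides f * u. Because f * u > 0, q ≤ f * u.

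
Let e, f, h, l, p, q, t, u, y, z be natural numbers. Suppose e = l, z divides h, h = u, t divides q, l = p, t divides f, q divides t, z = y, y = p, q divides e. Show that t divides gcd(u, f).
q divides t and t divides q, so q = t. Because e = l and q divides e, q divides l. From l = p, q divides p. z = y and z divides h, hence y divides h. y = p, so p divides h. h = u, so p divides u. q divides p, so q divides u. From q = t, t divides u. t divides f, so t divides gcd(u, f).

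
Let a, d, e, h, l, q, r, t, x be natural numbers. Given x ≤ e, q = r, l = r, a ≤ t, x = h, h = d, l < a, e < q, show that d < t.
Because x = h and h = d, x = d. From x ≤ e, d ≤ e. From q = r and e < q, e < r. d ≤ e, so d < r. Since l < a and a ≤ t, l < t. l = r, so r < t. d < r, so d < t.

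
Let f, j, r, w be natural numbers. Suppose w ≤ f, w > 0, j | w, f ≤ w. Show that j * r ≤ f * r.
w ≤ f and f ≤ w, thus w = f. Because j | w and w > 0, j ≤ w. Since w = f, j ≤ f. Then j * r ≤ f * r.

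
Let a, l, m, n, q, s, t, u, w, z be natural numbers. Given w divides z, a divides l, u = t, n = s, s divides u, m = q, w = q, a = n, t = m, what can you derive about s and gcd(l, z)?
s divides gcd(l, z)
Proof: a = n and a divides l, hence n divides l. n = s, so s divides l. From u = t and t = m, u = m. s divides u, so s divides m. Since m = q, s divides q. w = q and w divides z, thus q divides z. Because s divides q, s divides z. s divides l, so s divides gcd(l, z).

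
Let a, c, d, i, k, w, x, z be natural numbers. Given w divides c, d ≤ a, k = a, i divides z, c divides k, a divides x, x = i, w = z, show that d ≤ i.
Because x = i and a divides x, a divides i. w divides c and c divides k, so w divides k. w = z, so z divides k. k = a, so z divides a. i divides z, so i divides a. Since a divides i, a = i. d ≤ a, so d ≤ i.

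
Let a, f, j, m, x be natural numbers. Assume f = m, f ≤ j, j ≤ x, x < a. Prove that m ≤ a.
From f ≤ j and j ≤ x, f ≤ x. Since x < a, f < a. Because f = m, m < a. Then m ≤ a.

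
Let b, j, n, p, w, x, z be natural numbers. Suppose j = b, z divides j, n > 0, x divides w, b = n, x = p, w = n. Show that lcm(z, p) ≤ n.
j = b and b = n, thus j = n. Since z divides j, z divides n. From x = p and x divides w, p divides w. Since w = n, p divides n. z divides n, so lcm(z, p) divides n. n > 0, so lcm(z, p) ≤ n.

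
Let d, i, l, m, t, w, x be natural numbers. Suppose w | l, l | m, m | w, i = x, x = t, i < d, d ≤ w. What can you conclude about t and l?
t < l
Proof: Because l | m and m | w, l | w. Since w | l, w = l. i = x and x = t, therefore i = t. Since i < d and d ≤ w, i < w. Since i = t, t < w. Since w = l, t < l.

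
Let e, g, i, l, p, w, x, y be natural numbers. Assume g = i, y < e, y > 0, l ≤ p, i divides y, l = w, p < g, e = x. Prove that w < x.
Since l = w and l ≤ p, w ≤ p. g = i and p < g, therefore p < i. Since i divides y and y > 0, i ≤ y. Since y < e, i < e. Since p < i, p < e. e = x, so p < x. w ≤ p, so w < x.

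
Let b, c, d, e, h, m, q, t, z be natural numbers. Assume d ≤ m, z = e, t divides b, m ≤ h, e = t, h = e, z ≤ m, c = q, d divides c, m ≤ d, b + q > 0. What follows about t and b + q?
t ≤ b + q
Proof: Since h = e and m ≤ h, m ≤ e. Because z = e and z ≤ m, e ≤ m. m ≤ e, so m = e. e = t, so m = t. d ≤ m and m ≤ d, hence d = m. d divides c, so m divides c. Since c = q, m divides q. Since m = t, t divides q. Since t divides b, t divides b + q. b + q > 0, so t ≤ b + q.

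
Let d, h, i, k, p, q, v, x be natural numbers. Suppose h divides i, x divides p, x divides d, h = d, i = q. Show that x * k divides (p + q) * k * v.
Since h = d and h divides i, d divides i. i = q, so d divides q. Since x divides d, x divides q. x divides p, so x divides p + q. Then x * k divides (p + q) * k. Then x * k divides (p + q) * k * v.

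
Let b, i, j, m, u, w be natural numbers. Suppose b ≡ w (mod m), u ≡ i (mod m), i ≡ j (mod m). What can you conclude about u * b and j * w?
u * b ≡ j * w (mod m)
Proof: u ≡ i (mod m) and i ≡ j (mod m), thus u ≡ j (mod m). Using b ≡ w (mod m) and multiplying congruences, u * b ≡ j * w (mod m).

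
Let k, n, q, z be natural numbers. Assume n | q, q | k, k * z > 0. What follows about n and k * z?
n ≤ k * z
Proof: Because n | q and q | k, n | k. Then n | k * z. k * z > 0, so n ≤ k * z.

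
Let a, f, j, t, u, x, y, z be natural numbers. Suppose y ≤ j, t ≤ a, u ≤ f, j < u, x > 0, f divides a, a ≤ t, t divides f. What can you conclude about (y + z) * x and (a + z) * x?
(y + z) * x < (a + z) * x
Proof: t ≤ a and a ≤ t, so t = a. t divides f, so a divides f. Since f divides a, f = a. Since u ≤ f, u ≤ a. Because j < u, j < a. y ≤ j, so y < a. Then y + z < a + z. Combining with x > 0, by multiplying by a positive, (y + z) * x < (a + z) * x.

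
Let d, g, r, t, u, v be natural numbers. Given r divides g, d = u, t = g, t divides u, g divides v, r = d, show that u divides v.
Because t = g and t divides u, g divides u. r = d and d = u, hence r = u. r divides g, so u divides g. g divides u, so g = u. g divides v, so u divides v.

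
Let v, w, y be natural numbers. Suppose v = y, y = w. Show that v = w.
From v = y and y = w, by transitivity, v = w.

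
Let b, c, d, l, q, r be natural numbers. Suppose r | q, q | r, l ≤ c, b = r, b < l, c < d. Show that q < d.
r | q and q | r, so r = q. Because b = r and b < l, r < l. l ≤ c and c < d, hence l < d. r < l, so r < d. Because r = q, q < d.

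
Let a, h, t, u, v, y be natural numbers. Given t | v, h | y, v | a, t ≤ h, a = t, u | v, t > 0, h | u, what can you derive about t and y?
t | y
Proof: a = t and v | a, so v | t. Since t | v, v = t. h | u and u | v, thus h | v. Since v = t, h | t. t > 0, so h ≤ t. t ≤ h, so h = t. h | y, so t | y.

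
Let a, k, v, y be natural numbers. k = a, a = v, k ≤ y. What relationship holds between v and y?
v ≤ y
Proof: Since k = a and a = v, k = v. Since k ≤ y, v ≤ y.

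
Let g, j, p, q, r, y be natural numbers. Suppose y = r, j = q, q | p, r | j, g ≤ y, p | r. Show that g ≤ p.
Because j = q and r | j, r | q. q | p, so r | p. p | r, so r = p. y = r, so y = p. Since g ≤ y, g ≤ p.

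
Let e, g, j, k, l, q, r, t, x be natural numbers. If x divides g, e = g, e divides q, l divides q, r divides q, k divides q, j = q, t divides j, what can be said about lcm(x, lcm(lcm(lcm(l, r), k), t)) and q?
lcm(x, lcm(lcm(lcm(l, r), k), t)) divides q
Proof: From e = g and e divides q, g divides q. x divides g, so x divides q. Since l divides q and r divides q, lcm(l, r) divides q. From k divides q, lcm(lcm(l, r), k) divides q. j = q and t divides j, so t divides q. lcm(lcm(l, r), k) divides q, so lcm(lcm(lcm(l, r), k), t) divides q. Since x divides q, lcm(x, lcm(lcm(lcm(l, r), k), t)) divides q.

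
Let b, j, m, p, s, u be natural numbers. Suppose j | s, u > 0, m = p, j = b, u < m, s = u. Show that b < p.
Because j = b and j | s, b | s. s = u, so b | u. u > 0, so b ≤ u. Since m = p and u < m, u < p. Since b ≤ u, b < p.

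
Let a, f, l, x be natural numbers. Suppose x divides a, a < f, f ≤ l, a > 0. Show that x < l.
From x divides a and a > 0, x ≤ a. Since a < f and f ≤ l, a < l. Since x ≤ a, x < l.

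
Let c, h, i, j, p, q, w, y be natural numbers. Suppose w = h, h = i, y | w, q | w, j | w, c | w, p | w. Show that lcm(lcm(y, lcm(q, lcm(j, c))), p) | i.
Since w = h and h = i, w = i. From j | w and c | w, lcm(j, c) | w. Because q | w, lcm(q, lcm(j, c)) | w. Since y | w, lcm(y, lcm(q, lcm(j, c))) | w. From p | w, lcm(lcm(y, lcm(q, lcm(j, c))), p) | w. w = i, so lcm(lcm(y, lcm(q, lcm(j, c))), p) | i.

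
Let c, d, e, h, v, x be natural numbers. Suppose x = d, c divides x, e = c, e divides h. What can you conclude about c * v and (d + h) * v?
c * v divides (d + h) * v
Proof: Because x = d and c divides x, c divides d. e = c and e divides h, so c divides h. Since c divides d, c divides d + h. Then c * v divides (d + h) * v.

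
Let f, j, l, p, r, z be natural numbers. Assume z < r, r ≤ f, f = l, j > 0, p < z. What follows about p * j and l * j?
p * j < l * j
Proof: Because f = l and r ≤ f, r ≤ l. Since z < r, z < l. Since p < z, p < l. j > 0, so p * j < l * j.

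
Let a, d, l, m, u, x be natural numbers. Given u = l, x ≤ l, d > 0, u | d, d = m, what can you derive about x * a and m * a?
x * a ≤ m * a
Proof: u | d and d > 0, so u ≤ d. Since d = m, u ≤ m. Since u = l, l ≤ m. Because x ≤ l, x ≤ m. Then x * a ≤ m * a.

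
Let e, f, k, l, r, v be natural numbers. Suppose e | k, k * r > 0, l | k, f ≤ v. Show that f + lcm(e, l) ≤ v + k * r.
Because e | k and l | k, lcm(e, l) | k. Then lcm(e, l) | k * r. k * r > 0, so lcm(e, l) ≤ k * r. f ≤ v, so f + lcm(e, l) ≤ v + k * r.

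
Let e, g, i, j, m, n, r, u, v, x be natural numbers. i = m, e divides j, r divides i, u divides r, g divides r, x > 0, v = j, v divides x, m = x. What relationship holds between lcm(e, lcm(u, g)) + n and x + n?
lcm(e, lcm(u, g)) + n ≤ x + n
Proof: Since v = j and v divides x, j divides x. Since e divides j, e divides x. u divides r and g divides r, therefore lcm(u, g) divides r. From i = m and r divides i, r divides m. Since m = x, r divides x. lcm(u, g) divides r, so lcm(u, g) divides x. e divides x, so lcm(e, lcm(u, g)) divides x. x > 0, so lcm(e, lcm(u, g)) ≤ x. Then lcm(e, lcm(u, g)) + n ≤ x + n.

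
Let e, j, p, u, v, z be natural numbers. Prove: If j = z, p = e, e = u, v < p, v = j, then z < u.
Since v = j and j = z, v = z. p = e and v < p, thus v < e. From e = u, v < u. From v = z, z < u.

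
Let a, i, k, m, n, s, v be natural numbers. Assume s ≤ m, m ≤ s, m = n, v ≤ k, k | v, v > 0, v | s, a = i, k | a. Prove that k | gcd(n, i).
s ≤ m and m ≤ s, thus s = m. Since m = n, s = n. k | v and v > 0, therefore k ≤ v. v ≤ k, so v = k. v | s, so k | s. s = n, so k | n. Because a = i and k | a, k | i. Since k | n, k | gcd(n, i).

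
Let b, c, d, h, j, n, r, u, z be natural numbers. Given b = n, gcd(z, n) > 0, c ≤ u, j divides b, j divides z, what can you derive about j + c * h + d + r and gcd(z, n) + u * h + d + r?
j + c * h + d + r ≤ gcd(z, n) + u * h + d + r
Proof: Since b = n and j divides b, j divides n. Since j divides z, j divides gcd(z, n). Since gcd(z, n) > 0, j ≤ gcd(z, n). From c ≤ u, by multiplying by a non-negative, c * h ≤ u * h. Since j ≤ gcd(z, n), j + c * h ≤ gcd(z, n) + u * h. Then j + c * h + d ≤ gcd(z, n) + u * h + d. Then j + c * h + d + r ≤ gcd(z, n) + u * h + d + r.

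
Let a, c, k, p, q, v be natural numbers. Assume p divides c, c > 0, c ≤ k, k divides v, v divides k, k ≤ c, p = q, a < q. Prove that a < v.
c ≤ k and k ≤ c, therefore c = k. k divides v and v divides k, so k = v. Since c = k, c = v. Because p = q and p divides c, q divides c. Since c > 0, q ≤ c. Because c = v, q ≤ v. From a < q, a < v.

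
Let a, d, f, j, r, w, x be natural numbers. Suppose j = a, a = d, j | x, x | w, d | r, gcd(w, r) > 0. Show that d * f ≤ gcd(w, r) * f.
j = a and a = d, hence j = d. j | x and x | w, therefore j | w. j = d, so d | w. d | r, so d | gcd(w, r). Since gcd(w, r) > 0, d ≤ gcd(w, r). Then d * f ≤ gcd(w, r) * f.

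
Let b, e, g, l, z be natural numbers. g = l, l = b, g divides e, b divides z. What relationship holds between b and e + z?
b divides e + z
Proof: Since g = l and l = b, g = b. From g divides e, b divides e. b divides z, so b divides e + z.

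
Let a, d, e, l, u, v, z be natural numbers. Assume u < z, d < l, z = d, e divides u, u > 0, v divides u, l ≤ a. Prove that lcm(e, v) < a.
e divides u and v divides u, therefore lcm(e, v) divides u. Since u > 0, lcm(e, v) ≤ u. From z = d and u < z, u < d. d < l and l ≤ a, thus d < a. u < d, so u < a. lcm(e, v) ≤ u, so lcm(e, v) < a.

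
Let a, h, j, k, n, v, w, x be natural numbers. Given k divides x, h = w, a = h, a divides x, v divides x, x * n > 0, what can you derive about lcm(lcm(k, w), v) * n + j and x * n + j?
lcm(lcm(k, w), v) * n + j ≤ x * n + j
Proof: a = h and a divides x, so h divides x. h = w, so w divides x. Since k divides x, lcm(k, w) divides x. v divides x, so lcm(lcm(k, w), v) divides x. Then lcm(lcm(k, w), v) * n divides x * n. x * n > 0, so lcm(lcm(k, w), v) * n ≤ x * n. Then lcm(lcm(k, w), v) * n + j ≤ x * n + j.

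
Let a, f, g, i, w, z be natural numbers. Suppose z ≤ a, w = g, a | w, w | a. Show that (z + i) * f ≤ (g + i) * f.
a | w and w | a, hence a = w. w = g, so a = g. Since z ≤ a, z ≤ g. Then z + i ≤ g + i. Then (z + i) * f ≤ (g + i) * f.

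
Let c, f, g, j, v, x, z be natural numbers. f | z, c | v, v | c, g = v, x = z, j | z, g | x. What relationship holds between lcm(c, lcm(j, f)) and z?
lcm(c, lcm(j, f)) | z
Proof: From v | c and c | v, v = c. g = v, so g = c. x = z and g | x, thus g | z. g = c, so c | z. Because j | z and f | z, lcm(j, f) | z. c | z, so lcm(c, lcm(j, f)) | z.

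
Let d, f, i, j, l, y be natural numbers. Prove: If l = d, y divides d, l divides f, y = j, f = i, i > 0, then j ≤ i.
l = d and l divides f, thus d divides f. From f = i, d divides i. y divides d, so y divides i. From y = j, j divides i. Since i > 0, j ≤ i.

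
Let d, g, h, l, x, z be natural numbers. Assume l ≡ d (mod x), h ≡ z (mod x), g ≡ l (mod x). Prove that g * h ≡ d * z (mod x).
Because g ≡ l (mod x) and l ≡ d (mod x), g ≡ d (mod x). Since h ≡ z (mod x), by multiplying congruences, g * h ≡ d * z (mod x).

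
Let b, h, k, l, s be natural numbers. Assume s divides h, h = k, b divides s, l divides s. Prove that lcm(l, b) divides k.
Since l divides s and b divides s, lcm(l, b) divides s. Since h = k and s divides h, s divides k. Since lcm(l, b) divides s, lcm(l, b) divides k.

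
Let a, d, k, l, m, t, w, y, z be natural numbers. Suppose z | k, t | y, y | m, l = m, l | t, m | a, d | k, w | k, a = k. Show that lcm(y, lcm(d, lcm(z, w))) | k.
Since l = m and l | t, m | t. t | y, so m | y. y | m, so m = y. a = k and m | a, so m | k. m = y, so y | k. Since z | k and w | k, lcm(z, w) | k. From d | k, lcm(d, lcm(z, w)) | k. Since y | k, lcm(y, lcm(d, lcm(z, w))) | k.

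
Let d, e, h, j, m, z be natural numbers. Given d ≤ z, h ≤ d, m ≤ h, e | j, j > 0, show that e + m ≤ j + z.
e | j and j > 0, hence e ≤ j. Since m ≤ h and h ≤ d, m ≤ d. Since d ≤ z, m ≤ z. e ≤ j, so e + m ≤ j + z.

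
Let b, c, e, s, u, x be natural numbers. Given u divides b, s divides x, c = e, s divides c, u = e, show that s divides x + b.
From c = e and s divides c, s divides e. From u = e and u divides b, e divides b. Since s divides e, s divides b. Since s divides x, s divides x + b.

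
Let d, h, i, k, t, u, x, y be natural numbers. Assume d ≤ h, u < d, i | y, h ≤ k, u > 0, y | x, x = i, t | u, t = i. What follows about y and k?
y < k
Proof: x = i and y | x, so y | i. Because i | y, i = y. Since t = i and t | u, i | u. u > 0, so i ≤ u. Since u < d, i < d. Since d ≤ h, i < h. i = y, so y < h. h ≤ k, so y < k.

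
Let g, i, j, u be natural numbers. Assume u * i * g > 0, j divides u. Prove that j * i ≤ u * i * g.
From j divides u, j * i divides u * i. Then j * i divides u * i * g. From u * i * g > 0, j * i ≤ u * i * g.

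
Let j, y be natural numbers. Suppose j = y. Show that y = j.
Since j = y, by symmetry, y = j.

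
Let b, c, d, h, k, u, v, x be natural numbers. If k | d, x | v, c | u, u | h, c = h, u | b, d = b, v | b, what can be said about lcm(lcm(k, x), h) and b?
lcm(lcm(k, x), h) | b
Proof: d = b and k | d, hence k | b. x | v and v | b, so x | b. k | b, so lcm(k, x) | b. c = h and c | u, thus h | u. u | h, so u = h. u | b, so h | b. From lcm(k, x) | b, lcm(lcm(k, x), h) | b.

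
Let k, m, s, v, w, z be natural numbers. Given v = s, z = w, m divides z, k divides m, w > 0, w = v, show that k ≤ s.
w = v and v = s, therefore w = s. Since k divides m and m divides z, k divides z. Since z = w, k divides w. Since w > 0, k ≤ w. Since w = s, k ≤ s.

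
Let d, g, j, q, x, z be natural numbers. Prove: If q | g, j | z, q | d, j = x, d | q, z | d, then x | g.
j | z and z | d, thus j | d. j = x, so x | d. q | d and d | q, so q = d. q | g, so d | g. Since x | d, x | g.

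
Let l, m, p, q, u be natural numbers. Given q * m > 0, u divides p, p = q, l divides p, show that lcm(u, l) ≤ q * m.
Since u divides p and l divides p, lcm(u, l) divides p. p = q, so lcm(u, l) divides q. Then lcm(u, l) divides q * m. Because q * m > 0, lcm(u, l) ≤ q * m.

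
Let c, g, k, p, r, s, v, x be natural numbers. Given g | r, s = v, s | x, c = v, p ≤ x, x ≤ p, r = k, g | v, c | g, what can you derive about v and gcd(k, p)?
v | gcd(k, p)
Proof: Since c = v and c | g, v | g. Since g | v, g = v. Because r = k and g | r, g | k. Since g = v, v | k. Because x ≤ p and p ≤ x, x = p. s = v and s | x, hence v | x. Since x = p, v | p. v | k, so v | gcd(k, p).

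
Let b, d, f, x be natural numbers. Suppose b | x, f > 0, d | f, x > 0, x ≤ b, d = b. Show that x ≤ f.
b | x and x > 0, so b ≤ x. Since x ≤ b, b = x. d = b and d | f, hence b | f. Since f > 0, b ≤ f. Since b = x, x ≤ f.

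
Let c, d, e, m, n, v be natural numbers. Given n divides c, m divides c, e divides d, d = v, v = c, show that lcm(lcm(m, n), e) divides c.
m divides c and n divides c, therefore lcm(m, n) divides c. d = v and v = c, so d = c. e divides d, so e divides c. lcm(m, n) divides c, so lcm(lcm(m, n), e) divides c.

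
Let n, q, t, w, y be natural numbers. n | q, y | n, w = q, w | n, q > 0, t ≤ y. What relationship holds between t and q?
t ≤ q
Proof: Because w = q and w | n, q | n. n | q, so n = q. Since y | n, y | q. Because q > 0, y ≤ q. Since t ≤ y, t ≤ q.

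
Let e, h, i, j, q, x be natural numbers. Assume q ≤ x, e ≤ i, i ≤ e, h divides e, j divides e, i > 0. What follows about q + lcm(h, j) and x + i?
q + lcm(h, j) ≤ x + i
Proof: e ≤ i and i ≤ e, therefore e = i. h divides e and j divides e, hence lcm(h, j) divides e. Since e = i, lcm(h, j) divides i. i > 0, so lcm(h, j) ≤ i. Since q ≤ x, q + lcm(h, j) ≤ x + i.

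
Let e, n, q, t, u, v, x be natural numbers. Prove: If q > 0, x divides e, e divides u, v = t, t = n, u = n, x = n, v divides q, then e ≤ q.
From v = t and t = n, v = n. From x = n and x divides e, n divides e. u = n and e divides u, thus e divides n. Since n divides e, n = e. v = n, so v = e. From v divides q and q > 0, v ≤ q. Since v = e, e ≤ q.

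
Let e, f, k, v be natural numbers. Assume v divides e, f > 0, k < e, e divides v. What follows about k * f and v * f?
k * f < v * f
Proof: e divides v and v divides e, therefore e = v. k < e, so k < v. Because f > 0, by multiplying by a positive, k * f < v * f.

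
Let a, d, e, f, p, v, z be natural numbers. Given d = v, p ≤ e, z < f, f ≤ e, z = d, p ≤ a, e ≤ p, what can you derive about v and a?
v < a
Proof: z = d and d = v, thus z = v. e ≤ p and p ≤ e, thus e = p. z < f and f ≤ e, hence z < e. From e = p, z < p. Since p ≤ a, z < a. z = v, so v < a.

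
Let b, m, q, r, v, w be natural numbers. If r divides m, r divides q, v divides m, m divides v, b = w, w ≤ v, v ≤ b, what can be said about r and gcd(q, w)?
r divides gcd(q, w)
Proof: Because m divides v and v divides m, m = v. From b = w and v ≤ b, v ≤ w. Since w ≤ v, v = w. Since m = v, m = w. Because r divides m, r divides w. Because r divides q, r divides gcd(q, w).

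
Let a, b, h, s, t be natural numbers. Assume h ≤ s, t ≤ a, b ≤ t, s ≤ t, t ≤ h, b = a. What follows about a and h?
a = h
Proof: b = a and b ≤ t, so a ≤ t. Since t ≤ a, a = t. From h ≤ s and s ≤ t, h ≤ t. From t ≤ h, t = h. a = t, so a = h.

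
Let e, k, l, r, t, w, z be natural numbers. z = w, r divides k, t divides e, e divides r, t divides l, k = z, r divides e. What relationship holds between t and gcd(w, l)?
t divides gcd(w, l)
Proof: k = z and z = w, so k = w. From e divides r and r divides e, e = r. Because t divides e, t divides r. r divides k, so t divides k. k = w, so t divides w. Since t divides l, t divides gcd(w, l).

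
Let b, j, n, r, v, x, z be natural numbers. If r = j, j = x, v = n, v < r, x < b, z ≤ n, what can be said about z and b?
z < b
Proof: Since r = j and j = x, r = x. From v < r, v < x. Since x < b, v < b. v = n, so n < b. z ≤ n, so z < b.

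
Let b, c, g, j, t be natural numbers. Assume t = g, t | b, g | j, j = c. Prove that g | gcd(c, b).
j = c and g | j, thus g | c. From t = g and t | b, g | b. Since g | c, g | gcd(c, b).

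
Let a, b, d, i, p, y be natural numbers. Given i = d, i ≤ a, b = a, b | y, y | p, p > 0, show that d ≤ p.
Since i = d and i ≤ a, d ≤ a. b = a and b | y, thus a | y. y | p, so a | p. p > 0, so a ≤ p. From d ≤ a, d ≤ p.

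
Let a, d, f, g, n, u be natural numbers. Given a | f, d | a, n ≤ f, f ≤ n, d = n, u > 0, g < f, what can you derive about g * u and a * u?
g * u < a * u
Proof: From n ≤ f and f ≤ n, n = f. d = n, so d = f. d | a, so f | a. a | f, so f = a. Since g < f, g < a. Since u > 0, g * u < a * u.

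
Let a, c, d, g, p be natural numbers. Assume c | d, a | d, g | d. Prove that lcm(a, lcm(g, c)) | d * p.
From g | d and c | d, lcm(g, c) | d. Since a | d, lcm(a, lcm(g, c)) | d. Then lcm(a, lcm(g, c)) | d * p.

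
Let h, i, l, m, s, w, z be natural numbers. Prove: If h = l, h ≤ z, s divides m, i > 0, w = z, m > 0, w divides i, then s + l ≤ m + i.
s divides m and m > 0, hence s ≤ m. Because h = l and h ≤ z, l ≤ z. w = z and w divides i, hence z divides i. i > 0, so z ≤ i. l ≤ z, so l ≤ i. Since s ≤ m, s + l ≤ m + i.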